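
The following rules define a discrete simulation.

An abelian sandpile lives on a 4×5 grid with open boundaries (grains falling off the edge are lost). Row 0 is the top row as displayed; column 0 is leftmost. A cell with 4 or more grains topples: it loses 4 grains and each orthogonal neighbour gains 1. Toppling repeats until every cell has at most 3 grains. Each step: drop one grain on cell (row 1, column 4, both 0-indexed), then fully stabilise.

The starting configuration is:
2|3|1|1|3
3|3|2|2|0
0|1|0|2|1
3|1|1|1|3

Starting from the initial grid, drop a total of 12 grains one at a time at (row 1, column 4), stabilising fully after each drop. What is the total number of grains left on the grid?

37

k=0  2|3|1|1|3
3|3|2|2|0
0|1|0|2|1
3|1|1|1|3
k=1  2|3|1|1|3
3|3|2|2|1
0|1|0|2|1
3|1|1|1|3
k=2  2|3|1|1|3
3|3|2|2|2
0|1|0|2|1
3|1|1|1|3
k=3  2|3|1|1|3
3|3|2|2|3
0|1|0|2|1
3|1|1|1|3
k=4  2|3|1|2|0
3|3|2|3|1
0|1|0|2|2
3|1|1|1|3
k=5  2|3|1|2|0
3|3|2|3|2
0|1|0|2|2
3|1|1|1|3
k=6  2|3|1|2|0
3|3|2|3|3
0|1|0|2|2
3|1|1|1|3
k=7  2|3|1|3|1
3|3|3|0|1
0|1|0|3|3
3|1|1|1|3
k=8  2|3|1|3|1
3|3|3|0|2
0|1|0|3|3
3|1|1|1|3
k=9  2|3|1|3|1
3|3|3|0|3
0|1|0|3|3
3|1|1|1|3
k=10  2|3|1|3|2
3|3|3|2|1
0|1|1|0|2
3|1|1|3|0
k=11  2|3|1|3|2
3|3|3|2|2
0|1|1|0|2
3|1|1|3|0
k=12  2|3|1|3|2
3|3|3|2|3
0|1|1|0|2
3|1|1|3|0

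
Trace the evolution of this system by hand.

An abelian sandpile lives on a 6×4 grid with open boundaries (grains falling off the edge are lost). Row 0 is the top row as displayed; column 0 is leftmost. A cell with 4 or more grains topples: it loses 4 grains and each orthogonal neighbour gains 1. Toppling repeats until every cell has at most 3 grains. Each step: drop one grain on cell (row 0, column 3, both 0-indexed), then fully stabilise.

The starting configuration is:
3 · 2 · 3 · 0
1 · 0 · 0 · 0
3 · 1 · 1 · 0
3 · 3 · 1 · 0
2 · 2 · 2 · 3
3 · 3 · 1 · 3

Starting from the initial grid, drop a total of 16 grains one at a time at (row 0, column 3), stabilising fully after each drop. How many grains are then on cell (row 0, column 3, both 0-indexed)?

2

gen 0: 3 · 2 · 3 · 0
1 · 0 · 0 · 0
3 · 1 · 1 · 0
3 · 3 · 1 · 0
2 · 2 · 2 · 3
3 · 3 · 1 · 3
gen 1: 3 · 2 · 3 · 1
1 · 0 · 0 · 0
3 · 1 · 1 · 0
3 · 3 · 1 · 0
2 · 2 · 2 · 3
3 · 3 · 1 · 3
gen 2: 3 · 2 · 3 · 2
1 · 0 · 0 · 0
3 · 1 · 1 · 0
3 · 3 · 1 · 0
2 · 2 · 2 · 3
3 · 3 · 1 · 3
gen 3: 3 · 2 · 3 · 3
1 · 0 · 0 · 0
3 · 1 · 1 · 0
3 · 3 · 1 · 0
2 · 2 · 2 · 3
3 · 3 · 1 · 3
gen 4: 3 · 3 · 0 · 1
1 · 0 · 1 · 1
3 · 1 · 1 · 0
3 · 3 · 1 · 0
2 · 2 · 2 · 3
3 · 3 · 1 · 3
gen 5: 3 · 3 · 0 · 2
1 · 0 · 1 · 1
3 · 1 · 1 · 0
3 · 3 · 1 · 0
2 · 2 · 2 · 3
3 · 3 · 1 · 3
gen 6: 3 · 3 · 0 · 3
1 · 0 · 1 · 1
3 · 1 · 1 · 0
3 · 3 · 1 · 0
2 · 2 · 2 · 3
3 · 3 · 1 · 3
gen 7: 3 · 3 · 1 · 0
1 · 0 · 1 · 2
3 · 1 · 1 · 0
3 · 3 · 1 · 0
2 · 2 · 2 · 3
3 · 3 · 1 · 3
gen 8: 3 · 3 · 1 · 1
1 · 0 · 1 · 2
3 · 1 · 1 · 0
3 · 3 · 1 · 0
2 · 2 · 2 · 3
3 · 3 · 1 · 3
gen 9: 3 · 3 · 1 · 2
1 · 0 · 1 · 2
3 · 1 · 1 · 0
3 · 3 · 1 · 0
2 · 2 · 2 · 3
3 · 3 · 1 · 3
gen 10: 3 · 3 · 1 · 3
1 · 0 · 1 · 2
3 · 1 · 1 · 0
3 · 3 · 1 · 0
2 · 2 · 2 · 3
3 · 3 · 1 · 3
gen 11: 3 · 3 · 2 · 0
1 · 0 · 1 · 3
3 · 1 · 1 · 0
3 · 3 · 1 · 0
2 · 2 · 2 · 3
3 · 3 · 1 · 3
gen 12: 3 · 3 · 2 · 1
1 · 0 · 1 · 3
3 · 1 · 1 · 0
3 · 3 · 1 · 0
2 · 2 · 2 · 3
3 · 3 · 1 · 3
gen 13: 3 · 3 · 2 · 2
1 · 0 · 1 · 3
3 · 1 · 1 · 0
3 · 3 · 1 · 0
2 · 2 · 2 · 3
3 · 3 · 1 · 3
gen 14: 3 · 3 · 2 · 3
1 · 0 · 1 · 3
3 · 1 · 1 · 0
3 · 3 · 1 · 0
2 · 2 · 2 · 3
3 · 3 · 1 · 3
gen 15: 3 · 3 · 3 · 1
1 · 0 · 2 · 0
3 · 1 · 1 · 1
3 · 3 · 1 · 0
2 · 2 · 2 · 3
3 · 3 · 1 · 3
gen 16: 3 · 3 · 3 · 2
1 · 0 · 2 · 0
3 · 1 · 1 · 1
3 · 3 · 1 · 0
2 · 2 · 2 · 3
3 · 3 · 1 · 3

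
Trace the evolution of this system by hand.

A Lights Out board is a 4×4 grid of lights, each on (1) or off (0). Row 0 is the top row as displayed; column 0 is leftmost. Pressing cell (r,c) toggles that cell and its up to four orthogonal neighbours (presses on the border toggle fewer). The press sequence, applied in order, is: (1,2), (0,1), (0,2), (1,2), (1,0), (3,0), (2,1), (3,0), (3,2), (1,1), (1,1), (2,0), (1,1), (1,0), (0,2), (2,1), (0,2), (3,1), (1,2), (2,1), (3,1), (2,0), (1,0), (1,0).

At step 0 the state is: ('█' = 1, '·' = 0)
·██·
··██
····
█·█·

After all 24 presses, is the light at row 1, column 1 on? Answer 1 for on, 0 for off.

gen 0: ·██·
··██
····
█·█·
gen 1: ·█··
·█··
··█·
█·█·
gen 2: █·█·
····
··█·
█·█·
gen 3: ██·█
··█·
··█·
█·█·
gen 4: ████
·█·█
····
█·█·
gen 5: ·███
█··█
█···
█·█·
gen 6: ·███
█··█
····
·██·
gen 7: ·███
██·█
███·
··█·
gen 8: ·███
██·█
·██·
███·
gen 9: ·███
██·█
·█··
█··█
gen 10: ··██
··██
····
█··█
gen 11: ·███
██·█
·█··
█··█
gen 12: ·███
·█·█
█···
···█
gen 13: ··██
█·██
██··
···█
gen 14: █·██
·███
·█··
···█
gen 15: ██··
·█·█
·█··
···█
gen 16: ██··
···█
█·█·
·█·█
gen 17: █·██
··██
█·█·
·█·█
gen 18: █·██
··██
███·
█·██
gen 19: █··█
·█··
██··
█·██
gen 20: █··█
····
··█·
████
gen 21: █··█
····
·██·
···█
gen 22: █··█
█···
█·█·
█··█
gen 23: ···█
·█··
··█·
█··█
gen 24: █··█
█···
█·█·
█··█

0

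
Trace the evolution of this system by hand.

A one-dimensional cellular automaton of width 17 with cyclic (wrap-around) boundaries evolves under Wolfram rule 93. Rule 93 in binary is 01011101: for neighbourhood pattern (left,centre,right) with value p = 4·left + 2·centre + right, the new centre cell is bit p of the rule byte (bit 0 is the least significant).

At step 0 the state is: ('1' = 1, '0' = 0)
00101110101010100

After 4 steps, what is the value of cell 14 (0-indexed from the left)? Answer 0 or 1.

t=0: 00101110101010100
t=1: 10101010101010111
t=2: 10101010101010100
t=3: 10101010101010110
t=4: 10101010101010110

1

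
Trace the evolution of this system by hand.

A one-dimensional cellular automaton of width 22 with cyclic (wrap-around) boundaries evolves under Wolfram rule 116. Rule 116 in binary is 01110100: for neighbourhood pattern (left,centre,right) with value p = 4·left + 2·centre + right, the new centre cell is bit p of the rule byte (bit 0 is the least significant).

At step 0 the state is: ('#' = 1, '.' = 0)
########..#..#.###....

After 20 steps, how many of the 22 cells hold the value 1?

gen 0: ########..#..#.###....
gen 1: .......##.##.##..##...
gen 2: ........##.##.##..##..
gen 3: .........##.##.##..##.
gen 4: ..........##.##.##..##
gen 5: #..........##.##.##..#
gen 6: ##..........##.##.##..
gen 7: .##..........##.##.##.
gen 8: ..##..........##.##.##
gen 9: #..##..........##.##.#
gen 10: ##..##..........##.##.
gen 11: .##..##..........##.##
gen 12: #.##..##..........##.#
gen 13: ##.##..##..........##.
gen 14: .##.##..##..........##
gen 15: #.##.##..##..........#
gen 16: ##.##.##..##..........
gen 17: .##.##.##..##.........
gen 18: ..##.##.##..##........
gen 19: ...##.##.##..##.......
gen 20: ....##.##.##..##......

8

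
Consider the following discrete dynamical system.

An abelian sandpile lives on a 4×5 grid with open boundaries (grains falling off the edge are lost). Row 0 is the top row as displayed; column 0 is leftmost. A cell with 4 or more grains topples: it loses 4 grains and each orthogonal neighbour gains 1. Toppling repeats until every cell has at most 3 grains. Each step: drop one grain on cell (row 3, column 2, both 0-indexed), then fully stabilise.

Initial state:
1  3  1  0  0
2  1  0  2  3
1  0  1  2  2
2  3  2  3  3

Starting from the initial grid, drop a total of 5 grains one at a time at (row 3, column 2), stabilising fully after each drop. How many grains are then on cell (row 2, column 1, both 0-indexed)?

1

[0] 1  3  1  0  0
2  1  0  2  3
1  0  1  2  2
2  3  2  3  3
[1] 1  3  1  0  0
2  1  0  2  3
1  0  1  2  2
2  3  3  3  3
[2] 1  3  1  0  0
2  1  0  2  3
1  1  2  3  3
3  0  2  1  0
[3] 1  3  1  0  0
2  1  0  2  3
1  1  2  3  3
3  0  3  1  0
[4] 1  3  1  0  0
2  1  0  2  3
1  1  3  3  3
3  1  0  2  0
[5] 1  3  1  0  0
2  1  0  2  3
1  1  3  3  3
3  1  1  2  0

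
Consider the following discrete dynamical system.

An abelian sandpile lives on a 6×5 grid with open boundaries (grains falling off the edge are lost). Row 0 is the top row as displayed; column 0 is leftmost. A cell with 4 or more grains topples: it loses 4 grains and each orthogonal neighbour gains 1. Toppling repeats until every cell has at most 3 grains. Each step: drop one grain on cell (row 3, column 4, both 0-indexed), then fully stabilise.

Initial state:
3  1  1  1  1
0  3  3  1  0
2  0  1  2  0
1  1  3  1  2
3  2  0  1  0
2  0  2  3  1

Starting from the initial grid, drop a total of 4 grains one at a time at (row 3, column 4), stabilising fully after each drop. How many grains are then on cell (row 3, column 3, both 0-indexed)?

t=0: 3  1  1  1  1
0  3  3  1  0
2  0  1  2  0
1  1  3  1  2
3  2  0  1  0
2  0  2  3  1
t=1: 3  1  1  1  1
0  3  3  1  0
2  0  1  2  0
1  1  3  1  3
3  2  0  1  0
2  0  2  3  1
t=2: 3  1  1  1  1
0  3  3  1  0
2  0  1  2  1
1  1  3  2  0
3  2  0  1  1
2  0  2  3  1
t=3: 3  1  1  1  1
0  3  3  1  0
2  0  1  2  1
1  1  3  2  1
3  2  0  1  1
2  0  2  3  1
t=4: 3  1  1  1  1
0  3  3  1  0
2  0  1  2  1
1  1  3  2  2
3  2  0  1  1
2  0  2  3  1

2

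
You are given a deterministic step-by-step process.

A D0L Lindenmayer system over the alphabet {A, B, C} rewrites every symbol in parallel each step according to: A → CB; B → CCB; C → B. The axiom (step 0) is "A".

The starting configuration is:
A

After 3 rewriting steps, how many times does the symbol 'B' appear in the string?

4

gen 0: A
gen 1: CB
gen 2: BCCB
gen 3: CCBBBCCB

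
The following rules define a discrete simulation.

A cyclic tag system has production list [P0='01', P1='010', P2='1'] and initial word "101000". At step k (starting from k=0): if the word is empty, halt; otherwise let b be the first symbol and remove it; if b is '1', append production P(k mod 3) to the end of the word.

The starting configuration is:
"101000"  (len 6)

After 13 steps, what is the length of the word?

5

gen 0: "101000"  (len 6)
gen 1: "0100001"  (len 7)
gen 2: "100001"  (len 6)
gen 3: "000011"  (len 6)
gen 4: "00011"  (len 5)
gen 5: "0011"  (len 4)
gen 6: "011"  (len 3)
gen 7: "11"  (len 2)
gen 8: "1010"  (len 4)
gen 9: "0101"  (len 4)
gen 10: "101"  (len 3)
gen 11: "01010"  (len 5)
gen 12: "1010"  (len 4)
gen 13: "01001"  (len 5)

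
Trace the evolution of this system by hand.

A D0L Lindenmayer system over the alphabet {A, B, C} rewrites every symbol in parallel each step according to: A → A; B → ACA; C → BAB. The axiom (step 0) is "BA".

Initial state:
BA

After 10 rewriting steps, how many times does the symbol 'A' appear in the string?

t=0: BA
t=1: ACAA
t=2: ABABAA
t=3: AACAAACAAA
t=4: AABABAAABABAAA
t=5: AAACAAACAAAAACAAACAAAA
t=6: AAABABAAABABAAAAABABAAABABAAAA
t=7: AAAACAAACAAAAACAAACAAAAAAACAAACAAAAACAAACAAAAA
t=8: AAAABABAAABABAAAAABABAAABABAAAAAAABABAAABABAAAAABABAAABABAAAAA
t=9: AAAAACAAACAAAAACAAACAAAAAAACAAACAAAAACAAACAAAAAAAAACAAACAAAAACAAACAAAAAAACAAACAAAAACAAACAAAAAA
t=10: AAAAABABAAABABAAAAABABAAABABAAAAAAABABAAABABAAAAABABAAABAB…ABAAABABAAAAABABAAABABAAAAAAABABAAABABAAAAABABAAABABAAAAAA  (len 126)

94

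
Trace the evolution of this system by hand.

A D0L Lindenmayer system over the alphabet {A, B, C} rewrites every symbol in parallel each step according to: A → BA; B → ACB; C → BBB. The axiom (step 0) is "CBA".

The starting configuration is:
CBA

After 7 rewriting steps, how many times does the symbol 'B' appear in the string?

t=0: CBA
t=1: BBBACBBA
t=2: ACBACBACBBABBBACBACBBA
t=3: BABBBACBBABBBACBBABBBACBACBBAACBACBACBBABBBACBBABBBACBACBBA
t=4: ACBBAACBACBACBBABBBACBACBBAACBACBACBBABBBACBACBBAACBACBACB…BACBBAACBACBACBBABBBACBACBBAACBACBACBBABBBACBBABBBACBACBBA  (len 160)
t=5: BABBBACBACBBABABBBACBBABBBACBBABBBACBACBBAACBACBACBBABBBAC…BACBBAACBACBACBBABBBACBACBBAACBACBACBBABBBACBBABBBACBACBBA  (len 431)
t=6: ACBBAACBACBACBBABBBACBBABBBACBACBBAACBBAACBACBACBBABBBACBA…BACBBAACBACBACBBABBBACBACBBAACBACBACBBABBBACBBABBBACBACBBA  (len 1165)
t=7: BABBBACBACBBABABBBACBBABBBACBBABBBACBACBBAACBACBACBBABBBAC…BACBBAACBACBACBBABBBACBACBBAACBACBACBBABBBACBBABBBACBACBBA  (len 3143)

1613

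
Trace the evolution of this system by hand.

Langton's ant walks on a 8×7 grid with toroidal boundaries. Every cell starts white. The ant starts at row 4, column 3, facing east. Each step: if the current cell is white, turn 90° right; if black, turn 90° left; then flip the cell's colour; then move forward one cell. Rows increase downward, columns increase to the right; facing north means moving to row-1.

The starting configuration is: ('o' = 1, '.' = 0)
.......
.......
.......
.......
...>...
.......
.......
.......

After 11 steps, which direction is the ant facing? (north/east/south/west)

0) .......
.......
.......
.......
...>...
.......
.......
.......
1) .......
.......
.......
.......
...o...
...v...
.......
.......
2) .......
.......
.......
.......
...o...
..<o...
.......
.......
3) .......
.......
.......
.......
..^o...
..oo...
.......
.......
4) .......
.......
.......
.......
..o>...
..oo...
.......
.......
5) .......
.......
.......
...^...
..o....
..oo...
.......
.......
6) .......
.......
.......
...o>..
..o....
..oo...
.......
.......
7) .......
.......
.......
...oo..
..o.v..
..oo...
.......
.......
8) .......
.......
.......
...oo..
..o<o..
..oo...
.......
.......
9) .......
.......
.......
...^o..
..ooo..
..oo...
.......
.......
10) .......
.......
.......
..<.o..
..ooo..
..oo...
.......
.......
11) .......
.......
..^....
..o.o..
..ooo..
..oo...
.......
.......

north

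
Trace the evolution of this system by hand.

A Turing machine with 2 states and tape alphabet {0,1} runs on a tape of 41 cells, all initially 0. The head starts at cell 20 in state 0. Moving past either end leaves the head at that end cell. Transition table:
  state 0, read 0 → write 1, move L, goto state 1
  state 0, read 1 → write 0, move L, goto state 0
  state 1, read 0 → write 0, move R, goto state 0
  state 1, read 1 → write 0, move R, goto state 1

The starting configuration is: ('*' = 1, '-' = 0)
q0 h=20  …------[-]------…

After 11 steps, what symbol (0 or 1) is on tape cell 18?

gen 0: q0 h=20  …------[-]------…
gen 1: q1 h=19  …------[-]*-----…
gen 2: q0 h=20  …------[*]------…
gen 3: q0 h=19  …------[-]------…
gen 4: q1 h=18  …------[-]*-----…
gen 5: q0 h=19  …------[*]------…
gen 6: q0 h=18  …------[-]------…
gen 7: q1 h=17  …------[-]*-----…
gen 8: q0 h=18  …------[*]------…
gen 9: q0 h=17  …------[-]------…
gen 10: q1 h=16  …------[-]*-----…
gen 11: q0 h=17  …------[*]------…

0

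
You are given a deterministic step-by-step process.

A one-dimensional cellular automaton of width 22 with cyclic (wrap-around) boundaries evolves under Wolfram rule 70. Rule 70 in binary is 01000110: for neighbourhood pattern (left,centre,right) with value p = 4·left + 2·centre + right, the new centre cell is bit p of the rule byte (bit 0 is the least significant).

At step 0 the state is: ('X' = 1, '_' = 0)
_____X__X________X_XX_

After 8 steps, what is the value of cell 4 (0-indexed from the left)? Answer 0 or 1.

0

gen 0: _____X__X________X_XX_
gen 1: ____XX_XX_______XX__X_
gen 2: ___X_X__X______X_X_XX_
gen 3: __XX_X_XX_____XX_X__X_
gen 4: _X_X_X__X____X_X_X_XX_
gen 5: XX_X_X_XX___XX_X_X__X_
gen 6: _X_X_X__X__X_X_X_X_XX_
gen 7: XX_X_X_XX_XX_X_X_X__X_
gen 8: _X_X_X__X__X_X_X_X_XX_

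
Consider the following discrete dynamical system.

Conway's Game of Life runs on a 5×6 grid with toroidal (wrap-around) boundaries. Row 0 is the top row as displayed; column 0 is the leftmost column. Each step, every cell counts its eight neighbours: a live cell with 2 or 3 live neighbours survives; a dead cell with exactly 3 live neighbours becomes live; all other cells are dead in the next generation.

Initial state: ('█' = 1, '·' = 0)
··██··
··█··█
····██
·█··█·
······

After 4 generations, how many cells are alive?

4

gen 0: ··██··
··█··█
····██
·█··█·
······
gen 1: ··██··
··█··█
█··███
····██
··██··
gen 2: ·█··█·
███··█
█··█··
█·█···
··█···
gen 3: ···█·█
··████
···█··
··██··
··██··
gen 4: ·····█
··█··█
······
····█·
······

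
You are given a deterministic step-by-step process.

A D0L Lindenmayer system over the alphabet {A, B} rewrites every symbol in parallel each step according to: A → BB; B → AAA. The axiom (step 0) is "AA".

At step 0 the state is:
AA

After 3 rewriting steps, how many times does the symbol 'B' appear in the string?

24

k=0  AA
k=1  BBBB
k=2  AAAAAAAAAAAA
k=3  BBBBBBBBBBBBBBBBBBBBBBBB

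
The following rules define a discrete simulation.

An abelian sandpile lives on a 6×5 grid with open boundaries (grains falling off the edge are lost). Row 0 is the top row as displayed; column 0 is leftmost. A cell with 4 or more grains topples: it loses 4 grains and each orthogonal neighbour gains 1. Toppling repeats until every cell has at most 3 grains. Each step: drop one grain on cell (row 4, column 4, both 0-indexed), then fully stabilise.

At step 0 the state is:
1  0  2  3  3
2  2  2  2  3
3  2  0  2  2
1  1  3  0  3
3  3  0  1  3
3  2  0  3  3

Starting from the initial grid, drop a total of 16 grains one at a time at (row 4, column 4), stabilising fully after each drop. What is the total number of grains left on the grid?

0) 1  0  2  3  3
2  2  2  2  3
3  2  0  2  2
1  1  3  0  3
3  3  0  1  3
3  2  0  3  3
1) 1  0  2  3  3
2  2  2  2  3
3  2  0  2  3
1  1  3  1  0
3  3  0  3  2
3  2  1  0  1
2) 1  0  2  3  3
2  2  2  2  3
3  2  0  2  3
1  1  3  1  0
3  3  0  3  3
3  2  1  0  1
3) 1  0  2  3  3
2  2  2  2  3
3  2  0  2  3
1  1  3  2  1
3  3  1  0  1
3  2  1  1  2
4) 1  0  2  3  3
2  2  2  2  3
3  2  0  2  3
1  1  3  2  1
3  3  1  0  2
3  2  1  1  2
5) 1  0  2  3  3
2  2  2  2  3
3  2  0  2  3
1  1  3  2  1
3  3  1  0  3
3  2  1  1  2
6) 1  0  2  3  3
2  2  2  2  3
3  2  0  2  3
1  1  3  2  2
3  3  1  1  0
3  2  1  1  3
7) 1  0  2  3  3
2  2  2  2  3
3  2  0  2  3
1  1  3  2  2
3  3  1  1  1
3  2  1  1  3
8) 1  0  2  3  3
2  2  2  2  3
3  2  0  2  3
1  1  3  2  2
3  3  1  1  2
3  2  1  1  3
9) 1  0  2  3  3
2  2  2  2  3
3  2  0  2  3
1  1  3  2  2
3  3  1  1  3
3  2  1  1  3
10) 1  0  2  3  3
2  2  2  2  3
3  2  0  2  3
1  1  3  2  3
3  3  1  2  1
3  2  1  2  0
11) 1  0  2  3  3
2  2  2  2  3
3  2  0  2  3
1  1  3  2  3
3  3  1  2  2
3  2  1  2  0
12) 1  0  2  3  3
2  2  2  2  3
3  2  0  2  3
1  1  3  2  3
3  3  1  2  3
3  2  1  2  0
13) 1  0  3  1  1
2  2  3  1  2
3  2  2  1  2
1  2  0  2  2
3  3  3  0  2
3  2  1  3  1
14) 1  0  3  1  1
2  2  3  1  2
3  2  2  1  2
1  2  0  2  2
3  3  3  0  3
3  2  1  3  1
15) 1  0  3  1  1
2  2  3  1  2
3  2  2  1  2
1  2  0  2  3
3  3  3  1  0
3  2  1  3  2
16) 1  0  3  1  1
2  2  3  1  2
3  2  2  1  2
1  2  0  2  3
3  3  3  1  1
3  2  1  3  2

56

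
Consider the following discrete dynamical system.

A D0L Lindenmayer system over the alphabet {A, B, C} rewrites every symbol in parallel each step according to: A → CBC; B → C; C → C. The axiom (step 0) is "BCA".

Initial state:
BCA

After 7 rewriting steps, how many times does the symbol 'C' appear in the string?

5

[0] BCA
[1] CCCBC
[2] CCCCC
[3] CCCCC
[4] CCCCC
[5] CCCCC
[6] CCCCC
[7] CCCCC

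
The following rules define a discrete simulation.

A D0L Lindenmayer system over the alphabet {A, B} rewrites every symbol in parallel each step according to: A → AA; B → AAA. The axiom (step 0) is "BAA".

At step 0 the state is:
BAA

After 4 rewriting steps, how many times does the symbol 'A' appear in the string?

gen 0: BAA
gen 1: AAAAAAA
gen 2: AAAAAAAAAAAAAA
gen 3: AAAAAAAAAAAAAAAAAAAAAAAAAAAA
gen 4: AAAAAAAAAAAAAAAAAAAAAAAAAAAAAAAAAAAAAAAAAAAAAAAAAAAAAAAA

56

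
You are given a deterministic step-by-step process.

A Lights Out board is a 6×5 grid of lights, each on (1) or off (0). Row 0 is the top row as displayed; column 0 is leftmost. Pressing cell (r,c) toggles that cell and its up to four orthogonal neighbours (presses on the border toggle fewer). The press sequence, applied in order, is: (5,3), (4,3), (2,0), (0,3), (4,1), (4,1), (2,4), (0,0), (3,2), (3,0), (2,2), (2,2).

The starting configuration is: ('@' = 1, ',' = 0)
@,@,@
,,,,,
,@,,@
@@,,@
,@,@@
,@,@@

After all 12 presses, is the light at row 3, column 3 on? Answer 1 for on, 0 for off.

0

[0] @,@,@
,,,,,
,@,,@
@@,,@
,@,@@
,@,@@
[1] @,@,@
,,,,,
,@,,@
@@,,@
,@,,@
,@@,,
[2] @,@,@
,,,,,
,@,,@
@@,@@
,@@@,
,@@@,
[3] @,@,@
@,,,,
@,,,@
,@,@@
,@@@,
,@@@,
[4] @,,@,
@,,@,
@,,,@
,@,@@
,@@@,
,@@@,
[5] @,,@,
@,,@,
@,,,@
,,,@@
@,,@,
,,@@,
[6] @,,@,
@,,@,
@,,,@
,@,@@
,@@@,
,@@@,
[7] @,,@,
@,,@@
@,,@,
,@,@,
,@@@,
,@@@,
[8] ,@,@,
,,,@@
@,,@,
,@,@,
,@@@,
,@@@,
[9] ,@,@,
,,,@@
@,@@,
,,@,,
,@,@,
,@@@,
[10] ,@,@,
,,,@@
,,@@,
@@@,,
@@,@,
,@@@,
[11] ,@,@,
,,@@@
,@,,,
@@,,,
@@,@,
,@@@,
[12] ,@,@,
,,,@@
,,@@,
@@@,,
@@,@,
,@@@,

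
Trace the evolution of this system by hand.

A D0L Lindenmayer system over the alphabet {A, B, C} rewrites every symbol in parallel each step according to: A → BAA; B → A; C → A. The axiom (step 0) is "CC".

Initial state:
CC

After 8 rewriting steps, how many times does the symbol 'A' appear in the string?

k=0  CC
k=1  AA
k=2  BAABAA
k=3  ABAABAAABAABAA
k=4  BAAABAABAAABAABAABAAABAABAAABAABAA
k=5  ABAABAABAAABAABAAABAABAABAAABAABAAABAABAAABAABAABAAABAABAAABAABAABAAABAABAAABAABAA
k=6  BAAABAABAAABAABAAABAABAABAAABAABAAABAABAABAAABAABAAABAABAA…BAAABAABAAABAABAAABAABAABAAABAABAAABAABAABAAABAABAAABAABAA  (len 198)
k=7  ABAABAABAAABAABAAABAABAABAAABAABAAABAABAABAAABAABAAABAABAA…BAAABAABAAABAABAAABAABAABAAABAABAAABAABAABAAABAABAAABAABAA  (len 478)
k=8  BAAABAABAAABAABAAABAABAABAAABAABAAABAABAABAAABAABAAABAABAA…BAAABAABAAABAABAAABAABAABAAABAABAAABAABAABAAABAABAAABAABAA  (len 1154)

816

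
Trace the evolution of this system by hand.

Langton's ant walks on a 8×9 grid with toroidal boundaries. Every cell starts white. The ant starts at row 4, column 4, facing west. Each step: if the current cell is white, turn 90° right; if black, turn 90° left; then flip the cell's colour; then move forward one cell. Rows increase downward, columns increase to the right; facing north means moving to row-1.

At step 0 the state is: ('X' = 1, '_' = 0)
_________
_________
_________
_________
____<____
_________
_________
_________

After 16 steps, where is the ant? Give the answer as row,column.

step 0: _________
_________
_________
_________
____<____
_________
_________
_________
step 1: _________
_________
_________
____^____
____X____
_________
_________
_________
step 2: _________
_________
_________
____X>___
____X____
_________
_________
_________
step 3: _________
_________
_________
____XX___
____Xv___
_________
_________
_________
step 4: _________
_________
_________
____XX___
____<X___
_________
_________
_________
step 5: _________
_________
_________
____XX___
_____X___
____v____
_________
_________
step 6: _________
_________
_________
____XX___
_____X___
___<X____
_________
_________
step 7: _________
_________
_________
____XX___
___^_X___
___XX____
_________
_________
step 8: _________
_________
_________
____XX___
___X>X___
___XX____
_________
_________
step 9: _________
_________
_________
____XX___
___XXX___
___Xv____
_________
_________
step 10: _________
_________
_________
____XX___
___XXX___
___X_>___
_________
_________
step 11: _________
_________
_________
____XX___
___XXX___
___X_X___
_____v___
_________
step 12: _________
_________
_________
____XX___
___XXX___
___X_X___
____<X___
_________
step 13: _________
_________
_________
____XX___
___XXX___
___X^X___
____XX___
_________
step 14: _________
_________
_________
____XX___
___XXX___
___XX>___
____XX___
_________
step 15: _________
_________
_________
____XX___
___XX^___
___XX____
____XX___
_________
step 16: _________
_________
_________
____XX___
___X<____
___XX____
____XX___
_________

4,4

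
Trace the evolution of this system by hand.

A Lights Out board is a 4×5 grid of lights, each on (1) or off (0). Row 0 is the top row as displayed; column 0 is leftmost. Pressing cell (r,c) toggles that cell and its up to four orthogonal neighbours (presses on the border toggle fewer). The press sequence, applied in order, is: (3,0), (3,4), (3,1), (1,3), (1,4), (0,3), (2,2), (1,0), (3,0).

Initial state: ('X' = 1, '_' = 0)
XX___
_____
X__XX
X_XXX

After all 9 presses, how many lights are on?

10

step 0: XX___
_____
X__XX
X_XXX
step 1: XX___
_____
___XX
_XXXX
step 2: XX___
_____
___X_
_XX__
step 3: XX___
_____
_X_X_
X____
step 4: XX_X_
__XXX
_X___
X____
step 5: XX_XX
__X__
_X__X
X____
step 6: XXX__
__XX_
_X__X
X____
step 7: XXX__
___X_
__XXX
X_X__
step 8: _XX__
XX_X_
X_XXX
X_X__
step 9: _XX__
XX_X_
__XXX
_XX__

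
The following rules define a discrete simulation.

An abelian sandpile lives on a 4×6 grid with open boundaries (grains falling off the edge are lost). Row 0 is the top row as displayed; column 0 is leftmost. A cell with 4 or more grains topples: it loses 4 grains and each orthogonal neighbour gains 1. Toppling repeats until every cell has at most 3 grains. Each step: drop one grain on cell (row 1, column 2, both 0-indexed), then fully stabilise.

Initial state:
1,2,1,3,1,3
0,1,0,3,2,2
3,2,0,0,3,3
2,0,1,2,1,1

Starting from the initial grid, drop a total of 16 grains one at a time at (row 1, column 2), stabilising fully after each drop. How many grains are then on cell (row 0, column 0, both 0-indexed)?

gen 0: 1,2,1,3,1,3
0,1,0,3,2,2
3,2,0,0,3,3
2,0,1,2,1,1
gen 1: 1,2,1,3,1,3
0,1,1,3,2,2
3,2,0,0,3,3
2,0,1,2,1,1
gen 2: 1,2,1,3,1,3
0,1,2,3,2,2
3,2,0,0,3,3
2,0,1,2,1,1
gen 3: 1,2,1,3,1,3
0,1,3,3,2,2
3,2,0,0,3,3
2,0,1,2,1,1
gen 4: 1,2,3,0,2,3
0,2,1,1,3,2
3,2,1,1,3,3
2,0,1,2,1,1
gen 5: 1,2,3,0,2,3
0,2,2,1,3,2
3,2,1,1,3,3
2,0,1,2,1,1
gen 6: 1,2,3,0,2,3
0,2,3,1,3,2
3,2,1,1,3,3
2,0,1,2,1,1
gen 7: 1,3,0,1,2,3
0,3,1,2,3,2
3,2,2,1,3,3
2,0,1,2,1,1
gen 8: 1,3,0,1,2,3
0,3,2,2,3,2
3,2,2,1,3,3
2,0,1,2,1,1
gen 9: 1,3,0,1,2,3
0,3,3,2,3,2
3,2,2,1,3,3
2,0,1,2,1,1
gen 10: 2,0,2,1,2,3
1,1,1,3,3,2
3,3,3,1,3,3
2,0,1,2,1,1
gen 11: 2,0,2,1,2,3
1,1,2,3,3,2
3,3,3,1,3,3
2,0,1,2,1,1
gen 12: 2,0,2,1,2,3
1,1,3,3,3,2
3,3,3,1,3,3
2,0,1,2,1,1
gen 13: 2,0,3,3,0,1
2,3,2,2,3,1
0,1,2,0,2,1
3,1,2,3,2,2
gen 14: 2,0,3,3,0,1
2,3,3,2,3,1
0,1,2,0,2,1
3,1,2,3,2,2
gen 15: 2,2,1,1,2,1
3,0,3,1,0,2
0,2,3,1,3,1
3,1,2,3,2,2
gen 16: 2,2,2,1,2,1
3,1,1,2,0,2
0,3,0,2,3,1
3,1,3,3,2,2

2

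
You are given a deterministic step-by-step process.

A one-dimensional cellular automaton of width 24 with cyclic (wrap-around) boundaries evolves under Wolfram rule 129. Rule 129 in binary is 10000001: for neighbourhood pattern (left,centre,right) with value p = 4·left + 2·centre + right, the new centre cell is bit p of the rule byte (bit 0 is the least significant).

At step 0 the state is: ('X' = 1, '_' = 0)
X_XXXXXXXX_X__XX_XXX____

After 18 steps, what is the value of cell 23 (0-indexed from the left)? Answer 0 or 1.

gen 0: X_XXXXXXXX_X__XX_XXX____
gen 1: ___XXXXXX_________X__XX_
gen 2: XX__XXXX__XXXXXXX_______
gen 3: _____XX____XXXXX__XXXXX_
gen 4: XXXX____XX__XXX____XXX__
gen 5: _XX__XX______X__XX__X___
gen 6: ________XXXX__________XX
gen 7: _XXXXXX__XX__XXXXXXXX___
gen 8: __XXXX________XXXXXX__XX
gen 9: ___XX__XXXXXX__XXXX_____
gen 10: XX______XXXX____XX__XXXX
gen 11: X__XXXX__XX__XX______XXX
gen 12: ____XX__________XXXX__XX
gen 13: _XX____XXXXXXXX__XX_____
gen 14: ____XX__XXXXXX______XXXX
gen 15: _XX______XXXX__XXXX__XX_
gen 16: ____XXXX__XX____XX______
gen 17: XXX__XX______XX____XXXXX
gen 18: XX______XXXX____XX__XXXX

1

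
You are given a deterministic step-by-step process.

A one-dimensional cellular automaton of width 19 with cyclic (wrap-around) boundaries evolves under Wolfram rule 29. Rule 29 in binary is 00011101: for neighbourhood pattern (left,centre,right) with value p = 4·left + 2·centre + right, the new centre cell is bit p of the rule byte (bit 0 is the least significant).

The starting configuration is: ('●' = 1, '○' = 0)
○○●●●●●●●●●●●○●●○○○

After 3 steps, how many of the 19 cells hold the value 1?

k=0  ○○●●●●●●●●●●●○●●○○○
k=1  ●○●○○○○○○○○○○○●○●●●
k=2  ○○●●●●●●●●●●●○●○●○○
k=3  ●○●○○○○○○○○○○○●○●●●

6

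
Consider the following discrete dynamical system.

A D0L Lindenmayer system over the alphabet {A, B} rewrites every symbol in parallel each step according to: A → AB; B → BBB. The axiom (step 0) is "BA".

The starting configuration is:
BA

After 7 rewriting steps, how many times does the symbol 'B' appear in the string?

k=0  BA
k=1  BBBAB
k=2  BBBBBBBBBABBBB
k=3  BBBBBBBBBBBBBBBBBBBBBBBBBBBABBBBBBBBBBBBB
k=4  BBBBBBBBBBBBBBBBBBBBBBBBBBBBBBBBBBBBBBBBBBBBBBBBBBBBBBBBBB…BBBBBBBBBBBBBBBBBABBBBBBBBBBBBBBBBBBBBBBBBBBBBBBBBBBBBBBBB  (len 122)
k=5  BBBBBBBBBBBBBBBBBBBBBBBBBBBBBBBBBBBBBBBBBBBBBBBBBBBBBBBBBB…BBBBBBBBBBBBBBBBBBBBBBBBBBBBBBBBBBBBBBBBBBBBBBBBBBBBBBBBBB  (len 365)
k=6  BBBBBBBBBBBBBBBBBBBBBBBBBBBBBBBBBBBBBBBBBBBBBBBBBBBBBBBBBB…BBBBBBBBBBBBBBBBBBBBBBBBBBBBBBBBBBBBBBBBBBBBBBBBBBBBBBBBBB  (len 1094)
k=7  BBBBBBBBBBBBBBBBBBBBBBBBBBBBBBBBBBBBBBBBBBBBBBBBBBBBBBBBBB…BBBBBBBBBBBBBBBBBBBBBBBBBBBBBBBBBBBBBBBBBBBBBBBBBBBBBBBBBB  (len 3281)

3280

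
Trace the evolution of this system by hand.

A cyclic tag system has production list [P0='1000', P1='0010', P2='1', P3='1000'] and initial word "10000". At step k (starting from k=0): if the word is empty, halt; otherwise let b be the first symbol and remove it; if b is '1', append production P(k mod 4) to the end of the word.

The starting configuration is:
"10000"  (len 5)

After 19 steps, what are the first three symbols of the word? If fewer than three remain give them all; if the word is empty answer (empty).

[0] "10000"  (len 5)
[1] "00001000"  (len 8)
[2] "0001000"  (len 7)
[3] "001000"  (len 6)
[4] "01000"  (len 5)
[5] "1000"  (len 4)
[6] "0000010"  (len 7)
[7] "000010"  (len 6)
[8] "00010"  (len 5)
[9] "0010"  (len 4)
[10] "010"  (len 3)
[11] "10"  (len 2)
[12] "01000"  (len 5)
[13] "1000"  (len 4)
[14] "0000010"  (len 7)
[15] "000010"  (len 6)
[16] "00010"  (len 5)
[17] "0010"  (len 4)
[18] "010"  (len 3)
[19] "10"  (len 2)

10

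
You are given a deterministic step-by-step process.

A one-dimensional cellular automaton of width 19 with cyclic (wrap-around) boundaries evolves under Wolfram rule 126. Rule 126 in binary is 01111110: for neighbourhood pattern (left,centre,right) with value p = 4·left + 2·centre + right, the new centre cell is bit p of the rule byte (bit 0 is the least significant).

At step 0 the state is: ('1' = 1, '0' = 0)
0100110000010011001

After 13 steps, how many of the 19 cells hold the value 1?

step 0: 0100110000010011001
step 1: 1111111000111111111
step 2: 0000001101100000000
step 3: 0000011111110000000
step 4: 0000110000011000000
step 5: 0001111000111100000
step 6: 0011001101100110000
step 7: 0111111111111111000
step 8: 1100000000000001100
step 9: 1110000000000011111
step 10: 0011000000000110000
step 11: 0111100000001111000
step 12: 1100110000011001100
step 13: 1111111000111111111

16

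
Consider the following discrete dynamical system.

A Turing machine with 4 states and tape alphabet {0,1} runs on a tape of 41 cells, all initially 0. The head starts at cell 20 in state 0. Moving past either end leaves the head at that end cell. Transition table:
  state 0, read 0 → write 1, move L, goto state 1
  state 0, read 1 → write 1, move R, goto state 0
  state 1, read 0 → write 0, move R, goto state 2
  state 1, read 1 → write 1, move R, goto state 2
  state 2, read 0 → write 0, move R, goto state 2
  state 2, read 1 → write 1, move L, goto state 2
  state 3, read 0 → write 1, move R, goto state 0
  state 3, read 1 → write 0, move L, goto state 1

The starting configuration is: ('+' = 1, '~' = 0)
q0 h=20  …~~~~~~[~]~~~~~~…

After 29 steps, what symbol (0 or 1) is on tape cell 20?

k=0  q0 h=20  …~~~~~~[~]~~~~~~…
k=1  q1 h=19  …~~~~~~[~]+~~~~~…
k=2  q2 h=20  …~~~~~~[+]~~~~~~…
k=3  q2 h=19  …~~~~~~[~]+~~~~~…
k=4  q2 h=20  …~~~~~~[+]~~~~~~…
k=5  q2 h=19  …~~~~~~[~]+~~~~~…
k=6  q2 h=20  …~~~~~~[+]~~~~~~…
k=7  q2 h=19  …~~~~~~[~]+~~~~~…
k=8  q2 h=20  …~~~~~~[+]~~~~~~…
k=9  q2 h=19  …~~~~~~[~]+~~~~~…
k=10  q2 h=20  …~~~~~~[+]~~~~~~…
k=11  q2 h=19  …~~~~~~[~]+~~~~~…
k=12  q2 h=20  …~~~~~~[+]~~~~~~…
k=13  q2 h=19  …~~~~~~[~]+~~~~~…
k=14  q2 h=20  …~~~~~~[+]~~~~~~…
k=15  q2 h=19  …~~~~~~[~]+~~~~~…
k=16  q2 h=20  …~~~~~~[+]~~~~~~…
k=17  q2 h=19  …~~~~~~[~]+~~~~~…
k=18  q2 h=20  …~~~~~~[+]~~~~~~…
k=19  q2 h=19  …~~~~~~[~]+~~~~~…
k=20  q2 h=20  …~~~~~~[+]~~~~~~…
k=21  q2 h=19  …~~~~~~[~]+~~~~~…
k=22  q2 h=20  …~~~~~~[+]~~~~~~…
k=23  q2 h=19  …~~~~~~[~]+~~~~~…
k=24  q2 h=20  …~~~~~~[+]~~~~~~…
k=25  q2 h=19  …~~~~~~[~]+~~~~~…
k=26  q2 h=20  …~~~~~~[+]~~~~~~…
k=27  q2 h=19  …~~~~~~[~]+~~~~~…
k=28  q2 h=20  …~~~~~~[+]~~~~~~…
k=29  q2 h=19  …~~~~~~[~]+~~~~~…

1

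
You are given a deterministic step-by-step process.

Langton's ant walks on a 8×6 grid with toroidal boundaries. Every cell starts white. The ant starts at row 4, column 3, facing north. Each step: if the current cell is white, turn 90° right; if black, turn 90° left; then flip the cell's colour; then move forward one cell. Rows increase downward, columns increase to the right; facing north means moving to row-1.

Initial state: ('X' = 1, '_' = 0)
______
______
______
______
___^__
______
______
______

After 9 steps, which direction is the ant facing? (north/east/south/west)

west

k=0  ______
______
______
______
___^__
______
______
______
k=1  ______
______
______
______
___X>_
______
______
______
k=2  ______
______
______
______
___XX_
____v_
______
______
k=3  ______
______
______
______
___XX_
___<X_
______
______
k=4  ______
______
______
______
___^X_
___XX_
______
______
k=5  ______
______
______
______
__<_X_
___XX_
______
______
k=6  ______
______
______
__^___
__X_X_
___XX_
______
______
k=7  ______
______
______
__X>__
__X_X_
___XX_
______
______
k=8  ______
______
______
__XX__
__XvX_
___XX_
______
______
k=9  ______
______
______
__XX__
__<XX_
___XX_
______
______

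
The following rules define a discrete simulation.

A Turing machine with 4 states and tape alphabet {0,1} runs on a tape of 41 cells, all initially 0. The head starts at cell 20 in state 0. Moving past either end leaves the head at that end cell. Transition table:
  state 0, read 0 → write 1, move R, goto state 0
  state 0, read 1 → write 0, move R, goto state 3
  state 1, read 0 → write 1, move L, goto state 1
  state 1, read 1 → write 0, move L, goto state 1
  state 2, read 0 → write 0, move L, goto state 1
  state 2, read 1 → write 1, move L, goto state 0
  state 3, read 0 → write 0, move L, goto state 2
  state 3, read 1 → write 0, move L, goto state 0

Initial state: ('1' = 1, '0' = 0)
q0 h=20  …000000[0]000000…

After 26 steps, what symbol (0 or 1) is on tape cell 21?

step 0: q0 h=20  …000000[0]000000…
step 1: q0 h=21  …000001[0]000000…
step 2: q0 h=22  …000011[0]000000…
step 3: q0 h=23  …000111[0]000000…
step 4: q0 h=24  …001111[0]000000…
step 5: q0 h=25  …011111[0]000000…
step 6: q0 h=26  …111111[0]000000…
step 7: q0 h=27  …111111[0]000000…
step 8: q0 h=28  …111111[0]000000…
step 9: q0 h=29  …111111[0]000000…
step 10: q0 h=30  …111111[0]000000…
step 11: q0 h=31  …111111[0]000000…
step 12: q0 h=32  …111111[0]000000…
step 13: q0 h=33  …111111[0]000000…
step 14: q0 h=34  …111111[0]000000|
step 15: q0 h=35  …111111[0]00000|
step 16: q0 h=36  …111111[0]0000|
step 17: q0 h=37  …111111[0]000|
step 18: q0 h=38  …111111[0]00|
step 19: q0 h=39  …111111[0]0|
step 20: q0 h=40  …111111[0]|
step 21: q0 h=40  …111111[1]|
step 22: q3 h=40  …111111[0]|
step 23: q2 h=39  …111111[1]0|
step 24: q0 h=38  …111111[1]10|
step 25: q3 h=39  …111110[1]0|
step 26: q0 h=38  …111111[0]00|

1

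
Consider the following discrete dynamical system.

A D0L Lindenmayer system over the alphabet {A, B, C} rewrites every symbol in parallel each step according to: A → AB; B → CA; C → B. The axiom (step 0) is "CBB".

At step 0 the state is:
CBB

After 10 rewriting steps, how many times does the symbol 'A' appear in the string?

step 0: CBB
step 1: BCACA
step 2: CABABBAB
step 3: BABCAABCACAABCA
step 4: CAABCABABABCABABBABABCABAB
step 5: BABABCABABCAABCAABCABABCAABCACAABCAABCABABCAABCA
step 6: CAABCAABCABABCAABCABABABCABABABCABABCAABCABABABCABABBABABCABABABCABABCAABCABABABCABAB
step 7: BABABCABABABCABABCAABCABABABCABABCAABCAABCABABCAABCAABCABA…BCAABCABABCAABCAABCABABCAABCABABABCABABCAABCAABCABABCAABCA  (len 155)
step 8: CAABCAABCABABCAABCAABCABABCAABCABABABCABABCAABCAABCABABCAA…BCABABCAABCAABCABABCAABCABABABCABABABCABABCAABCABABABCABAB  (len 277)
step 9: BABABCABABABCABABCAABCABABABCABABABCABABCAABCABABABCABABCA…BCAABCABABCAABCAABCABABCAABCABABABCABABCAABCAABCABABCAABCA  (len 502)
step 10: CAABCAABCABABCAABCAABCABABCAABCABABABCABABCAABCAABCABABCAA…BCABABCAABCAABCABABCAABCABABABCABABABCABABCAABCABABABCABAB  (len 901)

399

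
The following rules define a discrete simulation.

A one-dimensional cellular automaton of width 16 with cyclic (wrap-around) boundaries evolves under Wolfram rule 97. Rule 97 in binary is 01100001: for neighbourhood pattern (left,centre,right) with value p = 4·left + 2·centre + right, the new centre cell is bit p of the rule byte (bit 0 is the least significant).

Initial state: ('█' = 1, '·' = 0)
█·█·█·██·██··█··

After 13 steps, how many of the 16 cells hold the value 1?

4

gen 0: █·█·█·██·██··█··
gen 1: ·█·█·█·██·█·····
gen 2: ··█·█·█·██··████
gen 3: ···█·█·█·█·····█
gen 4: ·█··█·█·█··███··
gen 5: ·····█·█·····█·█
gen 6: ·███··█··███··█·
gen 7: ···█·······█····
gen 8: ██···█████···███
gen 9: ·█·█·····█·█····
gen 10: ··█··███··█··███
gen 11: ·······█·······█
gen 12: ·█████···█████··
gen 13: ·····█·█·····█·█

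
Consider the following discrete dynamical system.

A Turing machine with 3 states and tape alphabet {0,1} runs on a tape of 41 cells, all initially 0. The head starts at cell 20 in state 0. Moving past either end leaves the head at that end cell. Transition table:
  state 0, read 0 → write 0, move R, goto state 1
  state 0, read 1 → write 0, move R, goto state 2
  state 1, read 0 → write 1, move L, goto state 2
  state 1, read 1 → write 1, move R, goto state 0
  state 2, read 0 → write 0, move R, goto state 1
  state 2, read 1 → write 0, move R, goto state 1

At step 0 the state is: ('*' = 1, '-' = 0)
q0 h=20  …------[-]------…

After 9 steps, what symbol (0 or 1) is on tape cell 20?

step 0: q0 h=20  …------[-]------…
step 1: q1 h=21  …------[-]------…
step 2: q2 h=20  …------[-]*-----…
step 3: q1 h=21  …------[*]------…
step 4: q0 h=22  …-----*[-]------…
step 5: q1 h=23  …----*-[-]------…
step 6: q2 h=22  …-----*[-]*-----…
step 7: q1 h=23  …----*-[*]------…
step 8: q0 h=24  …---*-*[-]------…
step 9: q1 h=25  …--*-*-[-]------…

0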